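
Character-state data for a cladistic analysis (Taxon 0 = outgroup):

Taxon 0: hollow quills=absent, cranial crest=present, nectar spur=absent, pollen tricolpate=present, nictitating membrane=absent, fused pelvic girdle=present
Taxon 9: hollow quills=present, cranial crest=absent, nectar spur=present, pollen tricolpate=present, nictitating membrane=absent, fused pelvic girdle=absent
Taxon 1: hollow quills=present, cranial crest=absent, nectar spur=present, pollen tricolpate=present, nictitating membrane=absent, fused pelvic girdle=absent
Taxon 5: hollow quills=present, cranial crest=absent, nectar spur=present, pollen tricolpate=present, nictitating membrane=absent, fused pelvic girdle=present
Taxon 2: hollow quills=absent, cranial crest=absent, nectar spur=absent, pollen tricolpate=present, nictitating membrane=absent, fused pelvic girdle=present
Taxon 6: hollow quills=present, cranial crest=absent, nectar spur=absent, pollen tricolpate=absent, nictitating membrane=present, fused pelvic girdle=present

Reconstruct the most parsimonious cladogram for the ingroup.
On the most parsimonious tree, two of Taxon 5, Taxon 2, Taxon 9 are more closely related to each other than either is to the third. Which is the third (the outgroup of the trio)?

Character polarity is set by the outgroup: the derived state is whichever differs from the outgroup's state, so for cranial crest, pollen tricolpate, fused pelvic girdle the derived state is 'absent', and for the remaining characters it is 'present'.
hollow quills (derived state 'present') is shared by Taxon 1, Taxon 5, Taxon 6, and Taxon 9 — a synapomorphy uniting that clade.
All ingroup taxa share the derived state 'absent' for cranial crest; it defines the ingroup but does not resolve relationships within it.
nectar spur (derived state 'present') is shared by Taxon 1, Taxon 5, and Taxon 9 — a synapomorphy uniting that clade.
pollen tricolpate: derived state 'absent' in Taxon 6 only — an autapomorphy, so it tells us nothing about relationships among taxa.
nictitating membrane: derived state 'present' in Taxon 6 only — an autapomorphy, so it tells us nothing about relationships among taxa.
fused pelvic girdle: derived state 'absent' in Taxon 1 and Taxon 9 only — synapomorphy for {Taxon 1, Taxon 9}.
Most parsimonious ingroup topology: ((((Taxon 9,Taxon 1),Taxon 5),Taxon 6),Taxon 2).
Taxon 9 and Taxon 5 share a more recent common ancestor with each other than either does with Taxon 2, so Taxon 2 is the least closely related of the three.

Taxon 2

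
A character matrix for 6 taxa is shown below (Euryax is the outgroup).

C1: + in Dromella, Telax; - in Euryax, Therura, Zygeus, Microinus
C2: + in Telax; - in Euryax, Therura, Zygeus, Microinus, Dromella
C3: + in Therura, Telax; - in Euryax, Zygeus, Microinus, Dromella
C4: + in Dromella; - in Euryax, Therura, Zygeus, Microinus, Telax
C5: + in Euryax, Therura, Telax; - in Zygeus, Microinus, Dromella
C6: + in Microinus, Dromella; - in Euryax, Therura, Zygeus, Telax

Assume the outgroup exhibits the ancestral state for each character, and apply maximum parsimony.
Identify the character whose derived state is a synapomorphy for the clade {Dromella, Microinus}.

C6

Character polarity is set by the outgroup: the derived state is whichever differs from the outgroup's state, so for C5 the derived state is '-', and for the remaining characters it is '+'.
C1 (state '+') occurs in Dromella and Telax but conflicts with the nesting implied by the other characters — most parsimoniously interpreted as homoplasy.
C2: derived state '+' in Telax only — an autapomorphy, so it tells us nothing about relationships among taxa.
Only Telax and Therura show the derived state '+' for C3, supporting them as a clade.
C4: derived state '+' in Dromella only — an autapomorphy, so it tells us nothing about relationships among taxa.
C5: derived state '-' in Dromella, Microinus, and Zygeus only — synapomorphy for {Dromella, Microinus, Zygeus}.
C6 (derived state '+') is shared by Dromella and Microinus — a synapomorphy uniting that clade.
Most parsimonious ingroup topology: ((Therura,Telax),(Zygeus,(Microinus,Dromella))).
The clade {Dromella, Microinus} is supported by C6: its derived state '+' occurs in exactly those taxa and in no other taxon (including the outgroup).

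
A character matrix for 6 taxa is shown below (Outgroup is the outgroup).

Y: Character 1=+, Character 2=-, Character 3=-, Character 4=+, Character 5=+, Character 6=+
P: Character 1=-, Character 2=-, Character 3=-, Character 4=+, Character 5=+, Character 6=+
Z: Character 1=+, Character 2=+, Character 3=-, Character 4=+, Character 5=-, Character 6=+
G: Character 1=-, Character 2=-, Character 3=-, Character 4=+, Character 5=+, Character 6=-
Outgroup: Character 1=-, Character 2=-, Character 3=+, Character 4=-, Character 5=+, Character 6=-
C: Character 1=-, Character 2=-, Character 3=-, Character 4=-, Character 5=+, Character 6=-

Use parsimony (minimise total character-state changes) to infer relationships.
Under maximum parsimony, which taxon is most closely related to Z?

Character polarity is set by the outgroup: the derived state is whichever differs from the outgroup's state, so for Character 3, Character 5 the derived state is '-', and for the remaining characters it is '+'.
Character 1 (derived state '+') is shared by Y and Z — a synapomorphy uniting that clade.
Character 2 (derived state '+') is unique to Z (autapomorphy; uninformative for grouping).
All ingroup taxa share the derived state '-' for Character 3; it defines the ingroup but does not resolve relationships within it.
Character 4 (derived state '+') is shared by G, P, Y, and Z — a synapomorphy uniting that clade.
Character 5: derived state '-' in Z only — an autapomorphy, so it tells us nothing about relationships among taxa.
Character 6: derived state '+' in P, Y, and Z only — synapomorphy for {P, Y, Z}.
Most parsimonious ingroup topology: (C,((P,(Y,Z)),G)).
Z and Y form a cherry on this tree, so they are sister taxa.

Y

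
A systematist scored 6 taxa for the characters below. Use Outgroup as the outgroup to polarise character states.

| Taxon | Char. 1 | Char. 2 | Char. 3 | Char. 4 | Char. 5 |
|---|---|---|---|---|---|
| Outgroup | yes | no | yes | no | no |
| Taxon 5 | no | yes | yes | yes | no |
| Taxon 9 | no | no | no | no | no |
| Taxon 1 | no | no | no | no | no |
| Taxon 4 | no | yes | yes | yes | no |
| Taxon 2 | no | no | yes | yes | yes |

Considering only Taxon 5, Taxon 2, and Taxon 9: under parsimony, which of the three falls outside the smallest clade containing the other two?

Taxon 9

Character polarity is set by the outgroup: the derived state is whichever differs from the outgroup's state, so for Char. 1, Char. 3 the derived state is 'no', and for the remaining characters it is 'yes'.
Char. 1 (derived state 'no') is shared by all ingroup taxa — unites the whole ingroup.
Only Taxon 4 and Taxon 5 show the derived state 'yes' for Char. 2, supporting them as a clade.
Char. 3: derived state 'no' in Taxon 1 and Taxon 9 only — synapomorphy for {Taxon 1, Taxon 9}.
Char. 4 (derived state 'yes') is shared by Taxon 2, Taxon 4, and Taxon 5 — a synapomorphy uniting that clade.
Char. 5 (derived state 'yes') is unique to Taxon 2 (autapomorphy; uninformative for grouping).
Most parsimonious ingroup topology: ((Taxon 1,Taxon 9),((Taxon 5,Taxon 4),Taxon 2)).
Taxon 2 and Taxon 5 share a more recent common ancestor with each other than either does with Taxon 9, so Taxon 9 is the least closely related of the three.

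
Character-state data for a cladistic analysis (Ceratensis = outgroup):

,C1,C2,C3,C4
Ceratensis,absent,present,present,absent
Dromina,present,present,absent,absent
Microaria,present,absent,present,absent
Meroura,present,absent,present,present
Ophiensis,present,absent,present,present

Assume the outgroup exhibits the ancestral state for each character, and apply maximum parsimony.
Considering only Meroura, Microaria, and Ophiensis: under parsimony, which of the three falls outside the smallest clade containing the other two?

Character polarity is set by the outgroup: the derived state is whichever differs from the outgroup's state, so for C2, C3 the derived state is 'absent', and for the remaining characters it is 'present'.
All ingroup taxa share the derived state 'present' for C1; it defines the ingroup but does not resolve relationships within it.
C2 (derived state 'absent') is shared by Meroura, Microaria, and Ophiensis — a synapomorphy uniting that clade.
C3 (derived state 'absent') is unique to Dromina (autapomorphy; uninformative for grouping).
C4: derived state 'present' in Meroura and Ophiensis only — synapomorphy for {Meroura, Ophiensis}.
Most parsimonious ingroup topology: (Dromina,(Microaria,(Meroura,Ophiensis))).
Meroura and Ophiensis share a more recent common ancestor with each other than either does with Microaria, so Microaria is the least closely related of the three.

Microaria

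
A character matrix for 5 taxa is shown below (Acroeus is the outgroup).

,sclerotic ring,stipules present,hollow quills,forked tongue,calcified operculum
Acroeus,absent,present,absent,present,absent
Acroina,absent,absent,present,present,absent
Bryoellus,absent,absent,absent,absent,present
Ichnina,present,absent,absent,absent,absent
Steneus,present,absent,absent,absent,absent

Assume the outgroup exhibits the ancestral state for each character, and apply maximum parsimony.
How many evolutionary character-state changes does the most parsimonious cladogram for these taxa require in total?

5

Character polarity is set by the outgroup: the derived state is whichever differs from the outgroup's state, so for stipules present, forked tongue the derived state is 'absent', and for the remaining characters it is 'present'.
sclerotic ring (derived state 'present') is shared by Ichnina and Steneus — a synapomorphy uniting that clade.
All ingroup taxa share the derived state 'absent' for stipules present; it defines the ingroup but does not resolve relationships within it.
hollow quills (derived state 'present') is unique to Acroina (autapomorphy; uninformative for grouping).
forked tongue (derived state 'absent') is shared by Bryoellus, Ichnina, and Steneus — a synapomorphy uniting that clade.
calcified operculum (derived state 'present') is unique to Bryoellus (autapomorphy; uninformative for grouping).
Most parsimonious ingroup topology: (Acroina,(Bryoellus,(Ichnina,Steneus))).
Changes per character on this tree: sclerotic ring: 1; stipules present: 1; hollow quills: 1; forked tongue: 1; calcified operculum: 1.
Total = 5.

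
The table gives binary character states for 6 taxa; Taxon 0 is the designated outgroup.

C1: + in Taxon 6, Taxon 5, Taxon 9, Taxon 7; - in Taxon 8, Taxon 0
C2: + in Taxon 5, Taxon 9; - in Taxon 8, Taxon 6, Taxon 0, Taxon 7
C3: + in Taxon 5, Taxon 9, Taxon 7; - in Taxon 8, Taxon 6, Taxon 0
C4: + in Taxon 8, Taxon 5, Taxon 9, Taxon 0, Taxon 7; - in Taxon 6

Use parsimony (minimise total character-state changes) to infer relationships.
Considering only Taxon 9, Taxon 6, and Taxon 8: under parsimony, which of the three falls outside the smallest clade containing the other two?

Character polarity is set by the outgroup: the derived state is whichever differs from the outgroup's state, so for C4 the derived state is '-', and for the remaining characters it is '+'.
Only Taxon 5, Taxon 6, Taxon 7, and Taxon 9 show the derived state '+' for C1, supporting them as a clade.
C2 (derived state '+') is shared by Taxon 5 and Taxon 9 — a synapomorphy uniting that clade.
C3: derived state '+' in Taxon 5, Taxon 7, and Taxon 9 only — synapomorphy for {Taxon 5, Taxon 7, Taxon 9}.
C4: derived state '-' in Taxon 6 only — an autapomorphy, so it tells us nothing about relationships among taxa.
Most parsimonious ingroup topology: (((Taxon 7,(Taxon 9,Taxon 5)),Taxon 6),Taxon 8).
Taxon 6 and Taxon 9 share a more recent common ancestor with each other than either does with Taxon 8, so Taxon 8 is the least closely related of the three.

Taxon 8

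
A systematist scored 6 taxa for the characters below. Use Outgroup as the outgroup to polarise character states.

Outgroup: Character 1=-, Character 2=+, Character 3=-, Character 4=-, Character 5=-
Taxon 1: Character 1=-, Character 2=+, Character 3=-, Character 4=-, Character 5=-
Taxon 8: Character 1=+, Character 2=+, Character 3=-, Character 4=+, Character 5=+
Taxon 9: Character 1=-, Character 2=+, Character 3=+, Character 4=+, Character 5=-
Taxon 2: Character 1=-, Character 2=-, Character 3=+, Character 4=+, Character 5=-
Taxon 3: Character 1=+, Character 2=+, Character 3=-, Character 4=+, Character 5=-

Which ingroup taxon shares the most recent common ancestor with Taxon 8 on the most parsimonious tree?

Taxon 3

Character polarity is set by the outgroup: the derived state is whichever differs from the outgroup's state, so for Character 2 the derived state is '-', and for the remaining characters it is '+'.
Character 1: derived state '+' in Taxon 3 and Taxon 8 only — synapomorphy for {Taxon 3, Taxon 8}.
Character 2: derived state '-' in Taxon 2 only — an autapomorphy, so it tells us nothing about relationships among taxa.
Character 3: derived state '+' in Taxon 2 and Taxon 9 only — synapomorphy for {Taxon 2, Taxon 9}.
Character 4 (derived state '+') is shared by Taxon 2, Taxon 3, Taxon 8, and Taxon 9 — a synapomorphy uniting that clade.
Character 5: derived state '+' in Taxon 8 only — an autapomorphy, so it tells us nothing about relationships among taxa.
Most parsimonious ingroup topology: (Taxon 1,((Taxon 8,Taxon 3),(Taxon 9,Taxon 2))).
Taxon 8 and Taxon 3 form a cherry on this tree, so they are sister taxa.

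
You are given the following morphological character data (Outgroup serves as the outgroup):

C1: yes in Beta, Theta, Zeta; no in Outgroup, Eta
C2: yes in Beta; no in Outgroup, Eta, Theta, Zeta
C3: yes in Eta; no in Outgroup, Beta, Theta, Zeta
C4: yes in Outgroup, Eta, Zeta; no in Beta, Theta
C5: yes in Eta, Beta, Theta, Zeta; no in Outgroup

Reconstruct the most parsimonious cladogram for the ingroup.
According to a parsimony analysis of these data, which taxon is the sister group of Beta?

Character polarity is set by the outgroup: the derived state is whichever differs from the outgroup's state, so for C4 the derived state is 'no', and for the remaining characters it is 'yes'.
C1 (derived state 'yes') is shared by Beta, Theta, and Zeta — a synapomorphy uniting that clade.
C2 (derived state 'yes') is unique to Beta (autapomorphy; uninformative for grouping).
C3 (derived state 'yes') is unique to Eta (autapomorphy; uninformative for grouping).
C4: derived state 'no' in Beta and Theta only — synapomorphy for {Beta, Theta}.
C5 (derived state 'yes') is shared by all ingroup taxa — unites the whole ingroup.
Most parsimonious ingroup topology: (Eta,((Beta,Theta),Zeta)).
Beta and Theta form a cherry on this tree, so they are sister taxa.

Theta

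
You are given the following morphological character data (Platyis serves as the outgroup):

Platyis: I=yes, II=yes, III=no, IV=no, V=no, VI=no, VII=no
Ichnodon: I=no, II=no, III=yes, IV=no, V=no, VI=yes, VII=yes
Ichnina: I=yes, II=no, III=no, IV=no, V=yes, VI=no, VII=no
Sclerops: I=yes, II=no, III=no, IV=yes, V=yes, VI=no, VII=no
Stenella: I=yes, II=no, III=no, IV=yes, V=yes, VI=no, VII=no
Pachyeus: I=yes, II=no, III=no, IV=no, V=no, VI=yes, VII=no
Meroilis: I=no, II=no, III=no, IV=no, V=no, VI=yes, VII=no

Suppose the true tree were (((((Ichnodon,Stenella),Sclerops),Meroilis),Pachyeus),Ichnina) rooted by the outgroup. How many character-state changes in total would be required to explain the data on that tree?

Map each character onto (((((Ichnodon,Stenella),Sclerops),Meroilis),Pachyeus),Ichnina) (rooted by Platyis) and count the minimum state changes it requires (Fitch parsimony):
I: 2; II: 1; III: 1; IV: 2; V: 3; VI: 3; VII: 1.
Total tree length = 13.

13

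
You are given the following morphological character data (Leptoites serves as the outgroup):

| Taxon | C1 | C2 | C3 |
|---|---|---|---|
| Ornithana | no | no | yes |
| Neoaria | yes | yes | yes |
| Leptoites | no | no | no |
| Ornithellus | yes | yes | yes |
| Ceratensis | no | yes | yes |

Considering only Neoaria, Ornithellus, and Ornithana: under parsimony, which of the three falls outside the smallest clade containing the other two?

The outgroup has state 'no' for every character, so 'yes' is the derived state throughout.
C1: derived state 'yes' in Neoaria and Ornithellus only — synapomorphy for {Neoaria, Ornithellus}.
C2 (derived state 'yes') is shared by Ceratensis, Neoaria, and Ornithellus — a synapomorphy uniting that clade.
C3 (derived state 'yes') is shared by all ingroup taxa — unites the whole ingroup.
Most parsimonious ingroup topology: (((Ornithellus,Neoaria),Ceratensis),Ornithana).
Ornithellus and Neoaria share a more recent common ancestor with each other than either does with Ornithana, so Ornithana is the least closely related of the three.

Ornithana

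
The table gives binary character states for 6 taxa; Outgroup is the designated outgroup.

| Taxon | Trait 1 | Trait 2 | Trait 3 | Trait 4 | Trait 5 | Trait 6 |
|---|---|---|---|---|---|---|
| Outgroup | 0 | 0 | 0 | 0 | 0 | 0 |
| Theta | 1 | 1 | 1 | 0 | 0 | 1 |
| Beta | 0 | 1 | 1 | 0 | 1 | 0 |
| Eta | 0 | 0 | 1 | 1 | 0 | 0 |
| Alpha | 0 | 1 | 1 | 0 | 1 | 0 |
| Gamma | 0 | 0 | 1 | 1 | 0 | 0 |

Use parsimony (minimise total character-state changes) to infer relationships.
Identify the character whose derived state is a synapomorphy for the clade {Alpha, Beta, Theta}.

Trait 2

The outgroup has state '0' for every character, so '1' is the derived state throughout.
Trait 1 (derived state '1') is unique to Theta (autapomorphy; uninformative for grouping).
Only Alpha, Beta, and Theta show the derived state '1' for Trait 2, supporting them as a clade.
All ingroup taxa share the derived state '1' for Trait 3; it defines the ingroup but does not resolve relationships within it.
Only Eta and Gamma show the derived state '1' for Trait 4, supporting them as a clade.
Trait 5 (derived state '1') is shared by Alpha and Beta — a synapomorphy uniting that clade.
Trait 6: derived state '1' in Theta only — an autapomorphy, so it tells us nothing about relationships among taxa.
Most parsimonious ingroup topology: ((Theta,(Beta,Alpha)),(Eta,Gamma)).
The clade {Alpha, Beta, Theta} is supported by Trait 2: its derived state '1' occurs in exactly those taxa and in no other taxon (including the outgroup).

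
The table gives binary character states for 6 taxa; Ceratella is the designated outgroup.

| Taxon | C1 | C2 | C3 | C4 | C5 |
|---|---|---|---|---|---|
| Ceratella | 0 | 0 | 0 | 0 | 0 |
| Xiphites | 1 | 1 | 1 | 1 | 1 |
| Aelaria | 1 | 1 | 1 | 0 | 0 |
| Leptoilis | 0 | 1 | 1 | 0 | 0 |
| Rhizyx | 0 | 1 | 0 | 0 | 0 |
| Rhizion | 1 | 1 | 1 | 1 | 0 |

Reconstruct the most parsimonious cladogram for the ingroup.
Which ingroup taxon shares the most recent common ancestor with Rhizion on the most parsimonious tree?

The outgroup has state '0' for every character, so '1' is the derived state throughout.
Only Aelaria, Rhizion, and Xiphites show the derived state '1' for C1, supporting them as a clade.
All ingroup taxa share the derived state '1' for C2; it defines the ingroup but does not resolve relationships within it.
C3 (derived state '1') is shared by Aelaria, Leptoilis, Rhizion, and Xiphites — a synapomorphy uniting that clade.
Only Rhizion and Xiphites show the derived state '1' for C4, supporting them as a clade.
C5: derived state '1' in Xiphites only — an autapomorphy, so it tells us nothing about relationships among taxa.
Most parsimonious ingroup topology: ((((Xiphites,Rhizion),Aelaria),Leptoilis),Rhizyx).
Rhizion and Xiphites form a cherry on this tree, so they are sister taxa.

Xiphites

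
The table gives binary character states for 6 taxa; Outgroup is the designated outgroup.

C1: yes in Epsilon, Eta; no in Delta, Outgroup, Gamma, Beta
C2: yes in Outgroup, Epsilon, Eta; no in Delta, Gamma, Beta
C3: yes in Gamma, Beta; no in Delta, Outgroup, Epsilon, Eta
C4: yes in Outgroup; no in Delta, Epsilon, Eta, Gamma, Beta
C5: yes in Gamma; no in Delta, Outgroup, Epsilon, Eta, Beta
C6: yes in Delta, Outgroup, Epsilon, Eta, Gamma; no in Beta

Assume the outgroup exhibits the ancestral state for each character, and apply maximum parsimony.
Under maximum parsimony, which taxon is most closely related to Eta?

Epsilon

Character polarity is set by the outgroup: the derived state is whichever differs from the outgroup's state, so for C2, C4, C6 the derived state is 'no', and for the remaining characters it is 'yes'.
C1: derived state 'yes' in Epsilon and Eta only — synapomorphy for {Epsilon, Eta}.
Only Beta, Delta, and Gamma show the derived state 'no' for C2, supporting them as a clade.
C3 (derived state 'yes') is shared by Beta and Gamma — a synapomorphy uniting that clade.
All ingroup taxa share the derived state 'no' for C4; it defines the ingroup but does not resolve relationships within it.
C5 (derived state 'yes') is unique to Gamma (autapomorphy; uninformative for grouping).
C6: derived state 'no' in Beta only — an autapomorphy, so it tells us nothing about relationships among taxa.
Most parsimonious ingroup topology: (((Gamma,Beta),Delta),(Eta,Epsilon)).
Eta and Epsilon form a cherry on this tree, so they are sister taxa.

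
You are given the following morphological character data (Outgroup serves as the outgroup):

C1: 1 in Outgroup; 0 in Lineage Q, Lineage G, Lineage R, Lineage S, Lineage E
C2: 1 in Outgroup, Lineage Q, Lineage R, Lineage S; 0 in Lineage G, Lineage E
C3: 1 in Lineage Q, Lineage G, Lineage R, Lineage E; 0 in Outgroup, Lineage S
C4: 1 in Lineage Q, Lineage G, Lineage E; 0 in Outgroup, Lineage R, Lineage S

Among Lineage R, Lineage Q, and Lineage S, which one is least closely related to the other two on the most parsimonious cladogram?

Lineage S

Character polarity is set by the outgroup: the derived state is whichever differs from the outgroup's state, so for C1, C2 the derived state is '0', and for the remaining characters it is '1'.
C1 (derived state '0') is shared by all ingroup taxa — unites the whole ingroup.
C2: derived state '0' in Lineage E and Lineage G only — synapomorphy for {Lineage E, Lineage G}.
C3 (derived state '1') is shared by Lineage E, Lineage G, Lineage Q, and Lineage R — a synapomorphy uniting that clade.
C4: derived state '1' in Lineage E, Lineage G, and Lineage Q only — synapomorphy for {Lineage E, Lineage G, Lineage Q}.
Most parsimonious ingroup topology: ((((Lineage G,Lineage E),Lineage Q),Lineage R),Lineage S).
Lineage R and Lineage Q share a more recent common ancestor with each other than either does with Lineage S, so Lineage S is the least closely related of the three.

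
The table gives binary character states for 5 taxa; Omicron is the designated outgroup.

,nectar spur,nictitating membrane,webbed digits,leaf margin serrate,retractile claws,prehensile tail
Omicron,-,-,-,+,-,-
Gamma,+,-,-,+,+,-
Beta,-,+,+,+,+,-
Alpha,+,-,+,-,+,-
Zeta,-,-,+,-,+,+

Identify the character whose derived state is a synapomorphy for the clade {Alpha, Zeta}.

Character polarity is set by the outgroup: the derived state is whichever differs from the outgroup's state, so for leaf margin serrate the derived state is '-', and for the remaining characters it is '+'.
nectar spur (state '+') occurs in Alpha and Gamma but conflicts with the nesting implied by the other characters — most parsimoniously interpreted as homoplasy.
nictitating membrane (derived state '+') is unique to Beta (autapomorphy; uninformative for grouping).
webbed digits (derived state '+') is shared by Alpha, Beta, and Zeta — a synapomorphy uniting that clade.
leaf margin serrate: derived state '-' in Alpha and Zeta only — synapomorphy for {Alpha, Zeta}.
retractile claws (derived state '+') is shared by all ingroup taxa — unites the whole ingroup.
prehensile tail (derived state '+') is unique to Zeta (autapomorphy; uninformative for grouping).
Most parsimonious ingroup topology: (Gamma,(Beta,(Alpha,Zeta))).
The clade {Alpha, Zeta} is supported by leaf margin serrate: its derived state '-' occurs in exactly those taxa and in no other taxon (including the outgroup).

leaf margin serrate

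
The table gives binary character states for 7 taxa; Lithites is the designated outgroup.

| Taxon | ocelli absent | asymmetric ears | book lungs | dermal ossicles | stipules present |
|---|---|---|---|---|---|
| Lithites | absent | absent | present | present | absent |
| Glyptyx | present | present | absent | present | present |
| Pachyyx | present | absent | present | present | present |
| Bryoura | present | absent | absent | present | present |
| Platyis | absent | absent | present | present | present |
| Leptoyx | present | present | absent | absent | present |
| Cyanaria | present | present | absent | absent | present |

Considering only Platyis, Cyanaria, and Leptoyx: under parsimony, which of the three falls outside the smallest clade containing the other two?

Character polarity is set by the outgroup: the derived state is whichever differs from the outgroup's state, so for book lungs, dermal ossicles the derived state is 'absent', and for the remaining characters it is 'present'.
ocelli absent: derived state 'present' in Bryoura, Cyanaria, Glyptyx, Leptoyx, and Pachyyx only — synapomorphy for {Bryoura, Cyanaria, Glyptyx, Leptoyx, Pachyyx}.
asymmetric ears (derived state 'present') is shared by Cyanaria, Glyptyx, and Leptoyx — a synapomorphy uniting that clade.
book lungs: derived state 'absent' in Bryoura, Cyanaria, Glyptyx, and Leptoyx only — synapomorphy for {Bryoura, Cyanaria, Glyptyx, Leptoyx}.
dermal ossicles: derived state 'absent' in Cyanaria and Leptoyx only — synapomorphy for {Cyanaria, Leptoyx}.
stipules present (derived state 'present') is shared by all ingroup taxa — unites the whole ingroup.
Most parsimonious ingroup topology: ((((Glyptyx,(Leptoyx,Cyanaria)),Bryoura),Pachyyx),Platyis).
Cyanaria and Leptoyx share a more recent common ancestor with each other than either does with Platyis, so Platyis is the least closely related of the three.

Platyis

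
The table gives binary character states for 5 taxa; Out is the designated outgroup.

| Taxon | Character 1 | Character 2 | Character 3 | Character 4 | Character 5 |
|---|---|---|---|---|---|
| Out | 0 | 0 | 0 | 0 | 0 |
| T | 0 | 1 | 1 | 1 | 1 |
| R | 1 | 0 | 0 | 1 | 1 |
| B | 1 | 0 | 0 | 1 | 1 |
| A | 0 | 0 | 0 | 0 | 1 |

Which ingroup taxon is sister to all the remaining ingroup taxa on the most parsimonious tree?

The outgroup has state '0' for every character, so '1' is the derived state throughout.
Character 1 (derived state '1') is shared by B and R — a synapomorphy uniting that clade.
Character 2 (derived state '1') is unique to T (autapomorphy; uninformative for grouping).
Character 3 (derived state '1') is unique to T (autapomorphy; uninformative for grouping).
Only B, R, and T show the derived state '1' for Character 4, supporting them as a clade.
All ingroup taxa share the derived state '1' for Character 5; it defines the ingroup but does not resolve relationships within it.
Most parsimonious ingroup topology: ((T,(R,B)),A).
A is sister to the clade containing all other ingroup taxa, so it is the earliest-diverging (most basal) ingroup lineage.

A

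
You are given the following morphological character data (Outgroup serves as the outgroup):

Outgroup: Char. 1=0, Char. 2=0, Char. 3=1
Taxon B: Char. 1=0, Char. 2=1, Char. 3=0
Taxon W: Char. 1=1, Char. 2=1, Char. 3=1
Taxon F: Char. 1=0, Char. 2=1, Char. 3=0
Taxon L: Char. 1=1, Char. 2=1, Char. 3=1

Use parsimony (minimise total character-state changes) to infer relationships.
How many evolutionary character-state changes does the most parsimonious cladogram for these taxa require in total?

Character polarity is set by the outgroup: the derived state is whichever differs from the outgroup's state, so for Char. 3 the derived state is '0', and for the remaining characters it is '1'.
Char. 1 (derived state '1') is shared by Taxon L and Taxon W — a synapomorphy uniting that clade.
Char. 2 (derived state '1') is shared by all ingroup taxa — unites the whole ingroup.
Only Taxon B and Taxon F show the derived state '0' for Char. 3, supporting them as a clade.
Most parsimonious ingroup topology: ((Taxon B,Taxon F),(Taxon W,Taxon L)).
Changes per character on this tree: Char. 1: 1; Char. 2: 1; Char. 3: 1.
Total = 3.

3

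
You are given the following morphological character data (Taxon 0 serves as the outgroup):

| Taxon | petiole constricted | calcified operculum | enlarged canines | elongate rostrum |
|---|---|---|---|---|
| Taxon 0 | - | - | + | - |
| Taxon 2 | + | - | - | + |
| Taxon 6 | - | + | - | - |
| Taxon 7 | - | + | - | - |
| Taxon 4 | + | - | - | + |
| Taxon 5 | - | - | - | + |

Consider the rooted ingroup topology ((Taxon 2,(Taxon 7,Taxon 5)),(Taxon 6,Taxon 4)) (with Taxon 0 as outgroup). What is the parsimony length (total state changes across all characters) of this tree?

Map each character onto ((Taxon 2,(Taxon 7,Taxon 5)),(Taxon 6,Taxon 4)) (rooted by Taxon 0) and count the minimum state changes it requires (Fitch parsimony):
petiole constricted: 2; calcified operculum: 2; enlarged canines: 1; elongate rostrum: 3.
Total tree length = 8.

8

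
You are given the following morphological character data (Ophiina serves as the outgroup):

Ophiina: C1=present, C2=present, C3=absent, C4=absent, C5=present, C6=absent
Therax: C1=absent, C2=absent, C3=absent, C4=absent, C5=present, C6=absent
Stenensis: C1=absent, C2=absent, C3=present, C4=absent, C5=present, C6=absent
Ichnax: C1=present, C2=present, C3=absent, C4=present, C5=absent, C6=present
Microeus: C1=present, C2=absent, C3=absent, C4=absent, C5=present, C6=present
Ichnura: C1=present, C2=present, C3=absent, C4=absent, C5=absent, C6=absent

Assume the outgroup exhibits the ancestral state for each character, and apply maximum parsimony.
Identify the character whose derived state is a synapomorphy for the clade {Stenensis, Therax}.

Character polarity is set by the outgroup: the derived state is whichever differs from the outgroup's state, so for C1, C2, C5 the derived state is 'absent', and for the remaining characters it is 'present'.
C1 (derived state 'absent') is shared by Stenensis and Therax — a synapomorphy uniting that clade.
Only Microeus, Stenensis, and Therax show the derived state 'absent' for C2, supporting them as a clade.
C3: derived state 'present' in Stenensis only — an autapomorphy, so it tells us nothing about relationships among taxa.
C4 (derived state 'present') is unique to Ichnax (autapomorphy; uninformative for grouping).
C5: derived state 'absent' in Ichnax and Ichnura only — synapomorphy for {Ichnax, Ichnura}.
C6 (state 'present') occurs in Ichnax and Microeus but conflicts with the nesting implied by the other characters — most parsimoniously interpreted as homoplasy.
Most parsimonious ingroup topology: (((Therax,Stenensis),Microeus),(Ichnax,Ichnura)).
The clade {Stenensis, Therax} is supported by C1: its derived state 'absent' occurs in exactly those taxa and in no other taxon (including the outgroup).

C1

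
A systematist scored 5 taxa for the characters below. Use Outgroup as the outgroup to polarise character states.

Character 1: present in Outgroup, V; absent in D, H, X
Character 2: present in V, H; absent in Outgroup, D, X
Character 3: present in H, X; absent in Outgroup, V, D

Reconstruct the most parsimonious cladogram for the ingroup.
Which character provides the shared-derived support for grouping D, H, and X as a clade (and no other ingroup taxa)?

Character 1

Character polarity is set by the outgroup: the derived state is whichever differs from the outgroup's state, so for Character 1 the derived state is 'absent', and for the remaining characters it is 'present'.
Only D, H, and X show the derived state 'absent' for Character 1, supporting them as a clade.
Character 2 groups H and V, which is incompatible with the clades supported by the remaining characters; treating it as convergent (homoplasy) costs fewer steps than any alternative tree.
Character 3 (derived state 'present') is shared by H and X — a synapomorphy uniting that clade.
Most parsimonious ingroup topology: (V,(D,(H,X))).
The clade {D, H, X} is supported by Character 1: its derived state 'absent' occurs in exactly those taxa and in no other taxon (including the outgroup).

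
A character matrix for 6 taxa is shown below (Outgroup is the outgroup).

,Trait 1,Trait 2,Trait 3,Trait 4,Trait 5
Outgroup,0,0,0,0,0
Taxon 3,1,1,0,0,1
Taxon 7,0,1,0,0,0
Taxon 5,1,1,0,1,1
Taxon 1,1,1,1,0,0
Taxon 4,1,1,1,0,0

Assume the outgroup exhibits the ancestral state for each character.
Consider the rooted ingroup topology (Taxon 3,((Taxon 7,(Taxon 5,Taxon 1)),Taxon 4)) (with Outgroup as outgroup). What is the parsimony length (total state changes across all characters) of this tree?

8

Map each character onto (Taxon 3,((Taxon 7,(Taxon 5,Taxon 1)),Taxon 4)) (rooted by Outgroup) and count the minimum state changes it requires (Fitch parsimony):
Trait 1: 2; Trait 2: 1; Trait 3: 2; Trait 4: 1; Trait 5: 2.
Total tree length = 8.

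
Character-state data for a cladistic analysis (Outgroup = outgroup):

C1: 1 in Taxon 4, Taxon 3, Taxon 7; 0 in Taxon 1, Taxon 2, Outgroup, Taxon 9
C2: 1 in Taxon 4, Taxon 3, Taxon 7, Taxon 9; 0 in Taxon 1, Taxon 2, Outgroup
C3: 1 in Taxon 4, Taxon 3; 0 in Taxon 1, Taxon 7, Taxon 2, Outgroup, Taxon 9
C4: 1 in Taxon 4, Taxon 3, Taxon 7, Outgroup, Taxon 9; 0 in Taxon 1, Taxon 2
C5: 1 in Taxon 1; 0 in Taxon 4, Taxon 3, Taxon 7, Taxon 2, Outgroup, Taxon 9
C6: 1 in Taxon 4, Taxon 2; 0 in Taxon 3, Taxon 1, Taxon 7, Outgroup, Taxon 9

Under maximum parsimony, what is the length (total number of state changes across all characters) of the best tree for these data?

Character polarity is set by the outgroup: the derived state is whichever differs from the outgroup's state, so for C4 the derived state is '0', and for the remaining characters it is '1'.
Only Taxon 3, Taxon 4, and Taxon 7 show the derived state '1' for C1, supporting them as a clade.
C2 (derived state '1') is shared by Taxon 3, Taxon 4, Taxon 7, and Taxon 9 — a synapomorphy uniting that clade.
C3: derived state '1' in Taxon 3 and Taxon 4 only — synapomorphy for {Taxon 3, Taxon 4}.
C4 (derived state '0') is shared by Taxon 1 and Taxon 2 — a synapomorphy uniting that clade.
C5 (derived state '1') is unique to Taxon 1 (autapomorphy; uninformative for grouping).
C6 (state '1') occurs in Taxon 2 and Taxon 4 but conflicts with the nesting implied by the other characters — most parsimoniously interpreted as homoplasy.
Most parsimonious ingroup topology: ((((Taxon 3,Taxon 4),Taxon 7),Taxon 9),(Taxon 1,Taxon 2)).
Changes per character on this tree: C1: 1; C2: 1; C3: 1; C4: 1; C5: 1; C6: 2.
Total = 7.

7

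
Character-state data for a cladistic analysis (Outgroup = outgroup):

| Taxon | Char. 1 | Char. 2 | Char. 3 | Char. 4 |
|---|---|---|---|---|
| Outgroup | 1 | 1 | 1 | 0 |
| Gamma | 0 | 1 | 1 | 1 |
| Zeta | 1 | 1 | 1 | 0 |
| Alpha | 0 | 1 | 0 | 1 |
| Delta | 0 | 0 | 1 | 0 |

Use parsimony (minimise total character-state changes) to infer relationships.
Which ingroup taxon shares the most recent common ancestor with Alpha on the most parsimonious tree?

Character polarity is set by the outgroup: the derived state is whichever differs from the outgroup's state, so for Char. 1, Char. 2, Char. 3 the derived state is '0', and for the remaining characters it is '1'.
Char. 1: derived state '0' in Alpha, Delta, and Gamma only — synapomorphy for {Alpha, Delta, Gamma}.
Char. 2: derived state '0' in Delta only — an autapomorphy, so it tells us nothing about relationships among taxa.
Char. 3: derived state '0' in Alpha only — an autapomorphy, so it tells us nothing about relationships among taxa.
Only Alpha and Gamma show the derived state '1' for Char. 4, supporting them as a clade.
Most parsimonious ingroup topology: (((Gamma,Alpha),Delta),Zeta).
Alpha and Gamma form a cherry on this tree, so they are sister taxa.

Gamma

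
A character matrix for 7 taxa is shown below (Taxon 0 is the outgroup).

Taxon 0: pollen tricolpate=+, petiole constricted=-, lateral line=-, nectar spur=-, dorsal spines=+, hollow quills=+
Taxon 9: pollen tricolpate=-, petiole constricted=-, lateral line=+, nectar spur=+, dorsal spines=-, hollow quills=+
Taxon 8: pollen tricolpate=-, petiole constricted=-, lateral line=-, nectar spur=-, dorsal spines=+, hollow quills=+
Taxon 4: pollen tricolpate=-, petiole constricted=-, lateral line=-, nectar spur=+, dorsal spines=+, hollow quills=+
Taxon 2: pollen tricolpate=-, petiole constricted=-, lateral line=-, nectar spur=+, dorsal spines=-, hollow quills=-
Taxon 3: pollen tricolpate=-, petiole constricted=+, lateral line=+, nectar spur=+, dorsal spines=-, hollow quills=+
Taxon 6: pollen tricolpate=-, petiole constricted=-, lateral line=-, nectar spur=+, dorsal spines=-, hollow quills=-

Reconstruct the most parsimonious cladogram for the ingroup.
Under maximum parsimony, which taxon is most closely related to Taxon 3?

Character polarity is set by the outgroup: the derived state is whichever differs from the outgroup's state, so for pollen tricolpate, dorsal spines, hollow quills the derived state is '-', and for the remaining characters it is '+'.
pollen tricolpate (derived state '-') is shared by all ingroup taxa — unites the whole ingroup.
petiole constricted: derived state '+' in Taxon 3 only — an autapomorphy, so it tells us nothing about relationships among taxa.
lateral line (derived state '+') is shared by Taxon 3 and Taxon 9 — a synapomorphy uniting that clade.
nectar spur: derived state '+' in Taxon 2, Taxon 3, Taxon 4, Taxon 6, and Taxon 9 only — synapomorphy for {Taxon 2, Taxon 3, Taxon 4, Taxon 6, Taxon 9}.
dorsal spines (derived state '-') is shared by Taxon 2, Taxon 3, Taxon 6, and Taxon 9 — a synapomorphy uniting that clade.
hollow quills: derived state '-' in Taxon 2 and Taxon 6 only — synapomorphy for {Taxon 2, Taxon 6}.
Most parsimonious ingroup topology: ((((Taxon 9,Taxon 3),(Taxon 2,Taxon 6)),Taxon 4),Taxon 8).
Taxon 3 and Taxon 9 form a cherry on this tree, so they are sister taxa.

Taxon 9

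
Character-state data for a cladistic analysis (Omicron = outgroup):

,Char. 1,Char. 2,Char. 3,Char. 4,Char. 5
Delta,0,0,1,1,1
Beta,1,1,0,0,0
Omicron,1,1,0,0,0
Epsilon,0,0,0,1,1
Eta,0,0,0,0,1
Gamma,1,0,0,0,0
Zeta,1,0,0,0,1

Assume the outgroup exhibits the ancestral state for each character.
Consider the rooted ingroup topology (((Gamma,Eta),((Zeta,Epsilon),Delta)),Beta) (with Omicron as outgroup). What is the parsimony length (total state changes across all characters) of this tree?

9

Map each character onto (((Gamma,Eta),((Zeta,Epsilon),Delta)),Beta) (rooted by Omicron) and count the minimum state changes it requires (Fitch parsimony):
Char. 1: 3; Char. 2: 1; Char. 3: 1; Char. 4: 2; Char. 5: 2.
Total tree length = 9.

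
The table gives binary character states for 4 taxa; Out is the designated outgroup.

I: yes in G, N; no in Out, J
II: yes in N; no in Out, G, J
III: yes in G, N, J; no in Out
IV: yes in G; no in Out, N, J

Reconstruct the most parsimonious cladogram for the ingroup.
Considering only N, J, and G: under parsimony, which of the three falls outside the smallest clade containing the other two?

J

The outgroup has state 'no' for every character, so 'yes' is the derived state throughout.
Only G and N show the derived state 'yes' for I, supporting them as a clade.
II (derived state 'yes') is unique to N (autapomorphy; uninformative for grouping).
All ingroup taxa share the derived state 'yes' for III; it defines the ingroup but does not resolve relationships within it.
IV (derived state 'yes') is unique to G (autapomorphy; uninformative for grouping).
Most parsimonious ingroup topology: ((G,N),J).
N and G share a more recent common ancestor with each other than either does with J, so J is the least closely related of the three.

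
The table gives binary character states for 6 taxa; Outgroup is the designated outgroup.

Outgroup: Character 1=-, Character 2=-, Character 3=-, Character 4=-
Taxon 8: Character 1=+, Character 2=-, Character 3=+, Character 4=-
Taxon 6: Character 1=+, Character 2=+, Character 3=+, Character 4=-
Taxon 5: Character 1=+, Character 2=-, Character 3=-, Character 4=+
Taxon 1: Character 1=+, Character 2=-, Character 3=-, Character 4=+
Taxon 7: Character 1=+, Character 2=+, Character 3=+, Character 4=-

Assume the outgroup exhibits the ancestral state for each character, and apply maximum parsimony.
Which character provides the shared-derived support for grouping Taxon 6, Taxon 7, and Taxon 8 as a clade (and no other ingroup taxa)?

Character 3

The outgroup has state '-' for every character, so '+' is the derived state throughout.
All ingroup taxa share the derived state '+' for Character 1; it defines the ingroup but does not resolve relationships within it.
Character 2 (derived state '+') is shared by Taxon 6 and Taxon 7 — a synapomorphy uniting that clade.
Character 3: derived state '+' in Taxon 6, Taxon 7, and Taxon 8 only — synapomorphy for {Taxon 6, Taxon 7, Taxon 8}.
Character 4 (derived state '+') is shared by Taxon 1 and Taxon 5 — a synapomorphy uniting that clade.
Most parsimonious ingroup topology: ((Taxon 8,(Taxon 6,Taxon 7)),(Taxon 5,Taxon 1)).
The clade {Taxon 6, Taxon 7, Taxon 8} is supported by Character 3: its derived state '+' occurs in exactly those taxa and in no other taxon (including the outgroup).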